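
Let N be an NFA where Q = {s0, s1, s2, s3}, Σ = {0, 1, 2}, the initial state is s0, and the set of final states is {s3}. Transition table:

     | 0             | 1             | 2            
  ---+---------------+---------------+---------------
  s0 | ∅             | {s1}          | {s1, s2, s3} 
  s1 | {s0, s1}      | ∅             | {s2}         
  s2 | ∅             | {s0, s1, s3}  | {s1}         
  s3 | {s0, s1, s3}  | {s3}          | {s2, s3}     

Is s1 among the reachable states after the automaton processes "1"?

Yes

Start in {s0}.
Read '1': s0→{s1}; now {s1}.
State s1 is in {s1}.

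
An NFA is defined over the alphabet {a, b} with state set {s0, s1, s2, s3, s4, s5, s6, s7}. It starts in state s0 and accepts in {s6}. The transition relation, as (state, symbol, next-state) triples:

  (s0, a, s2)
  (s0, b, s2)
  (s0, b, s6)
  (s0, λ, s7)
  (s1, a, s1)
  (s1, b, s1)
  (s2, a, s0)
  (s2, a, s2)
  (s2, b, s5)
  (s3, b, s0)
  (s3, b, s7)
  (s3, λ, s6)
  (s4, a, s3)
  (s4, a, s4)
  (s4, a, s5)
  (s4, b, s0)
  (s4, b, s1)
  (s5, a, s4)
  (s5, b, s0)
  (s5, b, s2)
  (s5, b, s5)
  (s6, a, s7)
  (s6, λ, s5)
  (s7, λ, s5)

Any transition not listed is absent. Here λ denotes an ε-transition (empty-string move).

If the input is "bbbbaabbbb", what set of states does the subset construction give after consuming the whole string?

{s0, s1, s2, s5, s6, s7}

Start: ε-closure({s0}) = {s0, s5, s7}.
Read 'b': s0→{s2, s6}, s5→{s0, s2, s5}, s7→∅; union {s0, s2, s5, s6}; ε-closure = {s0, s2, s5, s6, s7}.
Read 'b': s0→{s2, s6}, s2→{s5}, s5→{s0, s2, s5}, s6→∅, s7→∅; union {s0, s2, s5, s6}; ε-closure = {s0, s2, s5, s6, s7}.
Read 'b': s0→{s2, s6}, s2→{s5}, s5→{s0, s2, s5}, s6→∅, s7→∅; union {s0, s2, s5, s6}; ε-closure = {s0, s2, s5, s6, s7}.
Read 'b': s0→{s2, s6}, s2→{s5}, s5→{s0, s2, s5}, s6→∅, s7→∅; union {s0, s2, s5, s6}; ε-closure = {s0, s2, s5, s6, s7}.
Read 'a': s0→{s2}, s2→{s0, s2}, s5→{s4}, s6→{s7}, s7→∅; union {s0, s2, s4, s7}; ε-closure = {s0, s2, s4, s5, s7}.
Read 'a': s0→{s2}, s2→{s0, s2}, s4→{s3, s4, s5}, s5→{s4}, s7→∅; union {s0, s2, s3, s4, s5}; ε-closure = {s0, s2, s3, s4, s5, s6, s7}.
Read 'b': s0→{s2, s6}, s2→{s5}, s3→{s0, s7}, s4→{s0, s1}, s5→{s0, s2, s5}, s6→∅, s7→∅; now {s0, s1, s2, s5, s6, s7}.
Read 'b': s0→{s2, s6}, s1→{s1}, s2→{s5}, s5→{s0, s2, s5}, s6→∅, s7→∅; union {s0, s1, s2, s5, s6}; ε-closure = {s0, s1, s2, s5, s6, s7}.
Read 'b': s0→{s2, s6}, s1→{s1}, s2→{s5}, s5→{s0, s2, s5}, s6→∅, s7→∅; union {s0, s1, s2, s5, s6}; ε-closure = {s0, s1, s2, s5, s6, s7}.
Read 'b': s0→{s2, s6}, s1→{s1}, s2→{s5}, s5→{s0, s2, s5}, s6→∅, s7→∅; union {s0, s1, s2, s5, s6}; ε-closure = {s0, s1, s2, s5, s6, s7}.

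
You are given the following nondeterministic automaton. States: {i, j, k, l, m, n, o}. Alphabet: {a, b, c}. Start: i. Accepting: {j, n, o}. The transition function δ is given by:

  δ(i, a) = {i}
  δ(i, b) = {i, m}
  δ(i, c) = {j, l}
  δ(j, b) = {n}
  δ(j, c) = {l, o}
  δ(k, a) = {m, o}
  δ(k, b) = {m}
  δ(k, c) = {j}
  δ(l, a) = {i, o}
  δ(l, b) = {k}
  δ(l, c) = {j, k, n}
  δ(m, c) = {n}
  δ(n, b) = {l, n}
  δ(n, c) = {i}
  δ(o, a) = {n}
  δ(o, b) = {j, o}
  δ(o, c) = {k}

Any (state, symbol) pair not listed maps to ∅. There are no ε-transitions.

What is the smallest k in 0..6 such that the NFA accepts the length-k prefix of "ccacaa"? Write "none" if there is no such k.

1

Start in {i}.
Read 'c': i→{j, l}; now {j, l}.
None of the earlier sets intersect F, but {j, l} does.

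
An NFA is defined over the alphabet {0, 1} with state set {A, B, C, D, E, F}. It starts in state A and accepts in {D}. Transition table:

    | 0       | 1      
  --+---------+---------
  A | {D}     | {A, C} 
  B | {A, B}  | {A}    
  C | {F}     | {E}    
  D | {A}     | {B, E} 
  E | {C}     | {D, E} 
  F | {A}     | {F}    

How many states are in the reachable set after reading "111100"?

Start in {A}.
Read '1': A→{A, C}; now {A, C}.
Read '1': A→{A, C}, C→{E}; now {A, C, E}.
Read '1': A→{A, C}, C→{E}, E→{D, E}; now {A, C, D, E}.
Read '1': A→{A, C}, C→{E}, D→{B, E}, E→{D, E}; now {A, B, C, D, E}.
Read '0': A→{D}, B→{A, B}, C→{F}, D→{A}, E→{C}; now {A, B, C, D, F}.
Read '0': A→{D}, B→{A, B}, C→{F}, D→{A}, F→{A}; now {A, B, D, F}.
That set has 4 states.

4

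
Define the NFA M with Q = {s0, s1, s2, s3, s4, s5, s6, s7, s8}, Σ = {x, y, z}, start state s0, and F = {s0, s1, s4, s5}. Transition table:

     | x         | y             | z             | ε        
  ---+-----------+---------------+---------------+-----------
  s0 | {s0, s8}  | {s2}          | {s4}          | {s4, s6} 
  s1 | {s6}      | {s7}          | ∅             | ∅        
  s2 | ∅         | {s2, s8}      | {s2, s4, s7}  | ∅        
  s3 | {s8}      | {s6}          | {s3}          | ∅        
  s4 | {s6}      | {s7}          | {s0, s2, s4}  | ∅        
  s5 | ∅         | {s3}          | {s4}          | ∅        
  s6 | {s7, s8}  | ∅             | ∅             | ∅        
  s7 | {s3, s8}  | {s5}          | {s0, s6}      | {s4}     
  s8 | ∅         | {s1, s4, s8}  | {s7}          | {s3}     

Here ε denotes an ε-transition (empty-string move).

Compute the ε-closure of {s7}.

{s4, s7}

Begin with {s7}.
ε-move s7 → s4; add s4.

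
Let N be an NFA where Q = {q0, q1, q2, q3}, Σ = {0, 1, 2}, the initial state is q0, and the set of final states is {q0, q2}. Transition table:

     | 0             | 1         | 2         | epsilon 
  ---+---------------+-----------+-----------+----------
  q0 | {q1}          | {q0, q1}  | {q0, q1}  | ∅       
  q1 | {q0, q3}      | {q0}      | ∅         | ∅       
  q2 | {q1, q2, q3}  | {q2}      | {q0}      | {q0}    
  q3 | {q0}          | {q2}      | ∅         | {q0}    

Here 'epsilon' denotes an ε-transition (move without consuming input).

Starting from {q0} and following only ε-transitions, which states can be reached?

{q0}

Begin with {q0}.
No ε-moves leave this set, so the closure equals the set itself.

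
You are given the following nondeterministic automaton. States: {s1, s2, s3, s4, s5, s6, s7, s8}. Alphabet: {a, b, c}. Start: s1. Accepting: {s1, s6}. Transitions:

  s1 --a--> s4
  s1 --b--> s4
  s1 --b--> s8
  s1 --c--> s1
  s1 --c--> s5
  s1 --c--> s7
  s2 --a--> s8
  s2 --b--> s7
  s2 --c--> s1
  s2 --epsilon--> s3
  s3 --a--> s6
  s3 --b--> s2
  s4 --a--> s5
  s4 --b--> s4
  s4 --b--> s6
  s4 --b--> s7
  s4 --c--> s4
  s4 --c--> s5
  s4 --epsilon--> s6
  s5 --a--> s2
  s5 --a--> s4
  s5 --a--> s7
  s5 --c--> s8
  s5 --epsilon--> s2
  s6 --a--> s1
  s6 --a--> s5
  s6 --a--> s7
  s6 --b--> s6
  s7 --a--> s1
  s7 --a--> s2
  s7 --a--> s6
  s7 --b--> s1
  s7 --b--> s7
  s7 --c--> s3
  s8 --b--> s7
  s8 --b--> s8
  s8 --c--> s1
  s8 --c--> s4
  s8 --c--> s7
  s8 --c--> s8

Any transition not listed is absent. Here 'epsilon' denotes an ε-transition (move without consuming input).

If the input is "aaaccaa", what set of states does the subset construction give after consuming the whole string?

Start in {s1}.
Read 'a': s1→{s4}; union {s4}; ε-closure = {s4, s6}.
Read 'a': s4→{s5}, s6→{s1, s5, s7}; union {s1, s5, s7}; ε-closure = {s1, s2, s3, s5, s7}.
Read 'a': s1→{s4}, s2→{s8}, s3→{s6}, s5→{s2, s4, s7}, s7→{s1, s2, s6}; union {s1, s2, s4, s6, s7, s8}; ε-closure = {s1, s2, s3, s4, s6, s7, s8}.
Read 'c': s1→{s1, s5, s7}, s2→{s1}, s3→∅, s4→{s4, s5}, s6→∅, s7→{s3}, s8→{s1, s4, s7, s8}; union {s1, s3, s4, s5, s7, s8}; ε-closure = {s1, s2, s3, s4, s5, s6, s7, s8}.
Read 'c': s1→{s1, s5, s7}, s2→{s1}, s3→∅, s4→{s4, s5}, s5→{s8}, s6→∅, s7→{s3}, s8→{s1, s4, s7, s8}; union {s1, s3, s4, s5, s7, s8}; ε-closure = {s1, s2, s3, s4, s5, s6, s7, s8}.
Read 'a': s1→{s4}, s2→{s8}, s3→{s6}, s4→{s5}, s5→{s2, s4, s7}, s6→{s1, s5, s7}, s7→{s1, s2, s6}, s8→∅; union {s1, s2, s4, s5, s6, s7, s8}; ε-closure = {s1, s2, s3, s4, s5, s6, s7, s8}.
Read 'a': s1→{s4}, s2→{s8}, s3→{s6}, s4→{s5}, s5→{s2, s4, s7}, s6→{s1, s5, s7}, s7→{s1, s2, s6}, s8→∅; union {s1, s2, s4, s5, s6, s7, s8}; ε-closure = {s1, s2, s3, s4, s5, s6, s7, s8}.

{s1, s2, s3, s4, s5, s6, s7, s8}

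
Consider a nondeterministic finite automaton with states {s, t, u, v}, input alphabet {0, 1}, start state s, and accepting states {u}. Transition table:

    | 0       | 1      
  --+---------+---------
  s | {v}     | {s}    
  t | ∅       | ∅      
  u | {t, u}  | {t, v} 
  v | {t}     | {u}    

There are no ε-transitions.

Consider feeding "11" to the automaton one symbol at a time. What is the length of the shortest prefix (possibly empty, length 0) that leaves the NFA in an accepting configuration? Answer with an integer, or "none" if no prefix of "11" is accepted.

none

Start in {s}.
Read '1': {s} → {s}.
Read '1': {s} → {s}.
No reachable set along the way intersects F.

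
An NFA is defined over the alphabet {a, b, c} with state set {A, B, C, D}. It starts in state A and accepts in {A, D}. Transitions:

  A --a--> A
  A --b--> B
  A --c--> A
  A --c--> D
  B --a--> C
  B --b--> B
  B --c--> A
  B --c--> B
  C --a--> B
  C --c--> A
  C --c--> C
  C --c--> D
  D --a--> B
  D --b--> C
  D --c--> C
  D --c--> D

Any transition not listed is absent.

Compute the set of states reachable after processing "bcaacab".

Start in {A}.
Read 'b': A→{B}; now {B}.
Read 'c': B→{A, B}; now {A, B}.
Read 'a': A→{A}, B→{C}; now {A, C}.
Read 'a': A→{A}, C→{B}; now {A, B}.
Read 'c': A→{A, D}, B→{A, B}; now {A, B, D}.
Read 'a': A→{A}, B→{C}, D→{B}; now {A, B, C}.
Read 'b': A→{B}, B→{B}, C→∅; now {B}.

{B}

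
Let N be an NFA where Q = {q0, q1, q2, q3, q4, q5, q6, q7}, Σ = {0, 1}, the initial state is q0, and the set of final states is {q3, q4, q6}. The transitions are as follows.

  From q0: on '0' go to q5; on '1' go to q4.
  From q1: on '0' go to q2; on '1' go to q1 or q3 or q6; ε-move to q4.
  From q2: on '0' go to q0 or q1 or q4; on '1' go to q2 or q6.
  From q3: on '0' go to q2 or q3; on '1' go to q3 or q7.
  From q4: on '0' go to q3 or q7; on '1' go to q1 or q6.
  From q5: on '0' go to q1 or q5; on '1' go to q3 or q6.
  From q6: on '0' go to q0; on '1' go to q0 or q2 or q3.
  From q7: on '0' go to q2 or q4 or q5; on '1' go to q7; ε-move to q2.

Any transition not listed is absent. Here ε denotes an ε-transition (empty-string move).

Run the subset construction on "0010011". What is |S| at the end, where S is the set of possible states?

7

Start in {q0}.
Read '0': q0→{q5}; now {q5}.
Read '0': q5→{q1, q5}; union {q1, q5}; ε-closure = {q1, q4, q5}.
Read '1': q1→{q1, q3, q6}, q4→{q1, q6}, q5→{q3, q6}; union {q1, q3, q6}; ε-closure = {q1, q3, q4, q6}.
Read '0': q1→{q2}, q3→{q2, q3}, q4→{q3, q7}, q6→{q0}; now {q0, q2, q3, q7}.
Read '0': q0→{q5}, q2→{q0, q1, q4}, q3→{q2, q3}, q7→{q2, q4, q5}; now {q0, q1, q2, q3, q4, q5}.
Read '1': q0→{q4}, q1→{q1, q3, q6}, q2→{q2, q6}, q3→{q3, q7}, q4→{q1, q6}, q5→{q3, q6}; now {q1, q2, q3, q4, q6, q7}.
Read '1': q1→{q1, q3, q6}, q2→{q2, q6}, q3→{q3, q7}, q4→{q1, q6}, q6→{q0, q2, q3}, q7→{q7}; union {q0, q1, q2, q3, q6, q7}; ε-closure = {q0, q1, q2, q3, q4, q6, q7}.
That set has 7 states.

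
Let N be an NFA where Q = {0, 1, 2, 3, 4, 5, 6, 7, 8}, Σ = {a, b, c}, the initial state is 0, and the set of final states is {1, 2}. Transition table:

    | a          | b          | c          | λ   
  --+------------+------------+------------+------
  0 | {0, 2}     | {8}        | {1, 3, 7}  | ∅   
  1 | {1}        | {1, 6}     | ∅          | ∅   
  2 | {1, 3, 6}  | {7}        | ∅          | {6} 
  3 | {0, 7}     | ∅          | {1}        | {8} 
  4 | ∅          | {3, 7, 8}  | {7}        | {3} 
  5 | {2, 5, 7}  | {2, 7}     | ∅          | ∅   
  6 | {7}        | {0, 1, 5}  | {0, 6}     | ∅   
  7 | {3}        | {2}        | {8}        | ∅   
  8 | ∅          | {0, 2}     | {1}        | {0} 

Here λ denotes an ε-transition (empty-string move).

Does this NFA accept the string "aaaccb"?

Yes

Start in {0}.
Read 'a': {0} → {0, 2, 6}.
Read 'a': {0, 2, 6} → {0, 1, 2, 3, 6, 7, 8}.
Read 'a': {0, 1, 2, 3, 6, 7, 8} → {0, 1, 2, 3, 6, 7, 8}.
Read 'c': {0, 1, 2, 3, 6, 7, 8} → {0, 1, 3, 6, 7, 8}.
Read 'c': {0, 1, 3, 6, 7, 8} → {0, 1, 3, 6, 7, 8}.
Read 'b': {0, 1, 3, 6, 7, 8} → {0, 1, 2, 5, 6, 8}.
The final set {0, 1, 2, 5, 6, 8} contains the accepting states 1, 2.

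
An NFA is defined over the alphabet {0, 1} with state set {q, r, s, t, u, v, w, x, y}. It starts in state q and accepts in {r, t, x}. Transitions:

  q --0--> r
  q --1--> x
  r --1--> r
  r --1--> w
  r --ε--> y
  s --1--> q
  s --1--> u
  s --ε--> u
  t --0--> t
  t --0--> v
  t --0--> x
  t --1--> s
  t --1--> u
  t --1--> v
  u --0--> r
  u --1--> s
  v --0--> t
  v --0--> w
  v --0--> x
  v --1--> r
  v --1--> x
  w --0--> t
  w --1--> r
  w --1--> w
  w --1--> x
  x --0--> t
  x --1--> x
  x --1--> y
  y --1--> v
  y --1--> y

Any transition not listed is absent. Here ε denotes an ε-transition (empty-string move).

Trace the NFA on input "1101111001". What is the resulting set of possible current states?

{r, s, u, v, x, y}

Start in {q}.
Read '1': q→{x}; now {x}.
Read '1': x→{x, y}; now {x, y}.
Read '0': x→{t}, y→∅; now {t}.
Read '1': t→{s, u, v}; now {s, u, v}.
Read '1': s→{q, u}, u→{s}, v→{r, x}; union {q, r, s, u, x}; ε-closure = {q, r, s, u, x, y}.
Read '1': q→{x}, r→{r, w}, s→{q, u}, u→{s}, x→{x, y}, y→{v, y}; now {q, r, s, u, v, w, x, y}.
Read '1': q→{x}, r→{r, w}, s→{q, u}, u→{s}, v→{r, x}, w→{r, w, x}, x→{x, y}, y→{v, y}; now {q, r, s, u, v, w, x, y}.
Read '0': q→{r}, r→∅, s→∅, u→{r}, v→{t, w, x}, w→{t}, x→{t}, y→∅; union {r, t, w, x}; ε-closure = {r, t, w, x, y}.
Read '0': r→∅, t→{t, v, x}, w→{t}, x→{t}, y→∅; now {t, v, x}.
Read '1': t→{s, u, v}, v→{r, x}, x→{x, y}; now {r, s, u, v, x, y}.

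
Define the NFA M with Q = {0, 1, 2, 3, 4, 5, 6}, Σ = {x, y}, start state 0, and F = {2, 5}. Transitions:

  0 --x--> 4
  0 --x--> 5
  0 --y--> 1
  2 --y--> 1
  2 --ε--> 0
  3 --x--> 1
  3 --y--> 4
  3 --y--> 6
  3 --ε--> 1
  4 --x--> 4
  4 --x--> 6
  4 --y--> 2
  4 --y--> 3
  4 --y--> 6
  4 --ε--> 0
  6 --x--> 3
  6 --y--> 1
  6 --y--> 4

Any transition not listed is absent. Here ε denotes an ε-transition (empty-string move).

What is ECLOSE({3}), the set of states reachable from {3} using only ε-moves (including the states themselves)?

{1, 3}

Begin with {3}.
ε-move 3 → 1; add 1.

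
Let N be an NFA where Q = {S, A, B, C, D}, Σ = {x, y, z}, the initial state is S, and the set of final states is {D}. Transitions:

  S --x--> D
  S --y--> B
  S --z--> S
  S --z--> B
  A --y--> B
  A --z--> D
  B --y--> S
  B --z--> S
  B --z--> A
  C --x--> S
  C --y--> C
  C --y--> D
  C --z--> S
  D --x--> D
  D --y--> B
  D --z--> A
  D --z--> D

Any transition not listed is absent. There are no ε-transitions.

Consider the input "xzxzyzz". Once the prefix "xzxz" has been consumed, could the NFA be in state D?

Yes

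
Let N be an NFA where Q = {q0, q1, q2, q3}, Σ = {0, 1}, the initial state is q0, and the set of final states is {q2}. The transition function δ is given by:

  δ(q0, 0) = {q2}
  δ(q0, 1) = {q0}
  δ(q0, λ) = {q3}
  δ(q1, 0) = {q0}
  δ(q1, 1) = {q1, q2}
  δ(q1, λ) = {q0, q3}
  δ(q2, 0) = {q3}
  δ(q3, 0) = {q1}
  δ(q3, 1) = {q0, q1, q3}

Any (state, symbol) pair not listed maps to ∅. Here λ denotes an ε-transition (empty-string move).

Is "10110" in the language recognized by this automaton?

Yes

Start: ε-closure({q0}) = {q0, q3}.
Read '1': q0→{q0}, q3→{q0, q1, q3}; now {q0, q1, q3}.
Read '0': q0→{q2}, q1→{q0}, q3→{q1}; union {q0, q1, q2}; ε-closure = {q0, q1, q2, q3}.
Read '1': q0→{q0}, q1→{q1, q2}, q2→∅, q3→{q0, q1, q3}; now {q0, q1, q2, q3}.
Read '1': q0→{q0}, q1→{q1, q2}, q2→∅, q3→{q0, q1, q3}; now {q0, q1, q2, q3}.
Read '0': q0→{q2}, q1→{q0}, q2→{q3}, q3→{q1}; now {q0, q1, q2, q3}.
The final set {q0, q1, q2, q3} contains the accepting state q2.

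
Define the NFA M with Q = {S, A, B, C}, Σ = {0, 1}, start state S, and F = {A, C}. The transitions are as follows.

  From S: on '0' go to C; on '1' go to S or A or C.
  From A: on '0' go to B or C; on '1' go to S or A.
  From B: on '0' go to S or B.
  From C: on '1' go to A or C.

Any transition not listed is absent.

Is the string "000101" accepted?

No

Start in {S}.
Read '0': {S} → {C}.
Read '0': {C} → ∅.
The set is empty and remains empty for the remaining 4 symbols.
The final set ∅ contains no accepting state.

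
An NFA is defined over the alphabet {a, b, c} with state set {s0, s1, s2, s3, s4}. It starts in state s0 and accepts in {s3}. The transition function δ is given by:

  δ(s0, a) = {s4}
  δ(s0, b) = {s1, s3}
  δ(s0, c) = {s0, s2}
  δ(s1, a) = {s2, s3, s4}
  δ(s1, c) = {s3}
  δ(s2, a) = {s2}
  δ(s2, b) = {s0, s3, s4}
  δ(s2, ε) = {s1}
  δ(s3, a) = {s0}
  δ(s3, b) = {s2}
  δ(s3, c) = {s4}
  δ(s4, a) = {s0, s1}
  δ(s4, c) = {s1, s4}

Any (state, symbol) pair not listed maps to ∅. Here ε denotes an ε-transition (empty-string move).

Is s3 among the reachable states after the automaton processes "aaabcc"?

Yes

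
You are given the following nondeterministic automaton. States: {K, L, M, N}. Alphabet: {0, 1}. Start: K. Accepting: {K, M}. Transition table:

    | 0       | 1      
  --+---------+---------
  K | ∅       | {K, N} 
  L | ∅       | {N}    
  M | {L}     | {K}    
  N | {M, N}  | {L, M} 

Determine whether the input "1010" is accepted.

No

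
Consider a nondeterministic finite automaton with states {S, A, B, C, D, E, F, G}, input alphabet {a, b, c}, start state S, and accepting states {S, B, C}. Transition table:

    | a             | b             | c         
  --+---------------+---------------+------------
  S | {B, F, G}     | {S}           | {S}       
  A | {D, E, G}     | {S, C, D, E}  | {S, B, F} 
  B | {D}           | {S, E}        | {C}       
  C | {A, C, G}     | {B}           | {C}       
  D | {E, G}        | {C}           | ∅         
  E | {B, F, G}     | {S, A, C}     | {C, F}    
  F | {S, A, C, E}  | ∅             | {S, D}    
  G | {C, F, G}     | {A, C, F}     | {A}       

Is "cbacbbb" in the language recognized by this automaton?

Start in {S}.
Read 'c': S→{S}; now {S}.
Read 'b': S→{S}; now {S}.
Read 'a': S→{B, F, G}; now {B, F, G}.
Read 'c': B→{C}, F→{S, D}, G→{A}; now {S, A, C, D}.
Read 'b': S→{S}, A→{S, C, D, E}, C→{B}, D→{C}; now {S, B, C, D, E}.
Read 'b': S→{S}, B→{S, E}, C→{B}, D→{C}, E→{S, A, C}; now {S, A, B, C, E}.
Read 'b': S→{S}, A→{S, C, D, E}, B→{S, E}, C→{B}, E→{S, A, C}; now {S, A, B, C, D, E}.
The final set {S, A, B, C, D, E} contains the accepting states S, B, C.

Yes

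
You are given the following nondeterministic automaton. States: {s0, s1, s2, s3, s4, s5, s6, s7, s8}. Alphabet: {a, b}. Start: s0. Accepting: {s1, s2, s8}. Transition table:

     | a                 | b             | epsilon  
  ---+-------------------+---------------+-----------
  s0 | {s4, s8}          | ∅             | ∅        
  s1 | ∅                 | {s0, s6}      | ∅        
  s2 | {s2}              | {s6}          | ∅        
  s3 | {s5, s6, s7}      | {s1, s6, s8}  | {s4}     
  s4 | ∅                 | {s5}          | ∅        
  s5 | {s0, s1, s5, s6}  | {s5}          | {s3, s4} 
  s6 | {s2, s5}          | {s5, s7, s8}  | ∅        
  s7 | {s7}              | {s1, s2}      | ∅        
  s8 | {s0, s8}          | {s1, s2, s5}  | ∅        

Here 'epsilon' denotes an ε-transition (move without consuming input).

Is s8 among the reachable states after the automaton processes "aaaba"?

No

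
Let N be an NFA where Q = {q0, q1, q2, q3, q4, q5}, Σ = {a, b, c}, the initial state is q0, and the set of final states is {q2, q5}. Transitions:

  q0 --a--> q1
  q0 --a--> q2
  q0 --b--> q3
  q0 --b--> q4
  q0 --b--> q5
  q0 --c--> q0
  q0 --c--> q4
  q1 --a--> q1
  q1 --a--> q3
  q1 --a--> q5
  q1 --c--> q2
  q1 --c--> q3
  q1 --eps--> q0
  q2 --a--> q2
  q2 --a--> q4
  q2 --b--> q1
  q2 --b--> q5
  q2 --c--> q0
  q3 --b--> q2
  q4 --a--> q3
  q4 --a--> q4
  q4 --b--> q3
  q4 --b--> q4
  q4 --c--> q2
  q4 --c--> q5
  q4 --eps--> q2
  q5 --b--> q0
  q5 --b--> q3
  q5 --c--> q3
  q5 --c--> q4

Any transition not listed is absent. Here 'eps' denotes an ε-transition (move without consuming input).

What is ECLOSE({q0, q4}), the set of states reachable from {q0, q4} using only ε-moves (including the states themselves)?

{q0, q2, q4}

Begin with {q0, q4}.
ε-move q4 → q2; add q2.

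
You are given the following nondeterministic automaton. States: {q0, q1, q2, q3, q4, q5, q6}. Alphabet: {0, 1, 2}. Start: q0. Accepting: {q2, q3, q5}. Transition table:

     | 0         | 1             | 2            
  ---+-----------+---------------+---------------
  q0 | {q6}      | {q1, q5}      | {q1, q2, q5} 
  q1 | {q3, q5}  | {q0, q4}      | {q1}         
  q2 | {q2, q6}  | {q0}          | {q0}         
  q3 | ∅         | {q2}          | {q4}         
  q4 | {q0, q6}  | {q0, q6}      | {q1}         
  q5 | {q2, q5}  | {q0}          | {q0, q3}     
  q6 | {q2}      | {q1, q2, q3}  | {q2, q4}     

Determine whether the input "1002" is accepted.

Start in {q0}.
Read '1': q0→{q1, q5}; now {q1, q5}.
Read '0': q1→{q3, q5}, q5→{q2, q5}; now {q2, q3, q5}.
Read '0': q2→{q2, q6}, q3→∅, q5→{q2, q5}; now {q2, q5, q6}.
Read '2': q2→{q0}, q5→{q0, q3}, q6→{q2, q4}; now {q0, q2, q3, q4}.
The final set {q0, q2, q3, q4} contains the accepting states q2, q3.

Yes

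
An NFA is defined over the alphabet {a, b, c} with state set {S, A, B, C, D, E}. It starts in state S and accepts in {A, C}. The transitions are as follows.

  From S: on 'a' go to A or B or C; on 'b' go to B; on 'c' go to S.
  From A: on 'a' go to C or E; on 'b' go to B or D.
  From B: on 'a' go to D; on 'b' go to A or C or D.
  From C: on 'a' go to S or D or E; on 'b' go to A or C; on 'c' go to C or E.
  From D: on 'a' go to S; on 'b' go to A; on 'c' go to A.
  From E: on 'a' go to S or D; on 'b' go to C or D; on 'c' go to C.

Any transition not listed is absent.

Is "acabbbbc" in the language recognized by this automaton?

Start in {S}.
Read 'a': {S} → {A, B, C}.
Read 'c': {A, B, C} → {C, E}.
Read 'a': {C, E} → {S, D, E}.
Read 'b': {S, D, E} → {A, B, C, D}.
Read 'b': {A, B, C, D} → {A, B, C, D}.
Read 'b': {A, B, C, D} → {A, B, C, D}.
Read 'b': {A, B, C, D} → {A, B, C, D}.
Read 'c': {A, B, C, D} → {A, C, E}.
The final set {A, C, E} contains the accepting states A, C.

Yes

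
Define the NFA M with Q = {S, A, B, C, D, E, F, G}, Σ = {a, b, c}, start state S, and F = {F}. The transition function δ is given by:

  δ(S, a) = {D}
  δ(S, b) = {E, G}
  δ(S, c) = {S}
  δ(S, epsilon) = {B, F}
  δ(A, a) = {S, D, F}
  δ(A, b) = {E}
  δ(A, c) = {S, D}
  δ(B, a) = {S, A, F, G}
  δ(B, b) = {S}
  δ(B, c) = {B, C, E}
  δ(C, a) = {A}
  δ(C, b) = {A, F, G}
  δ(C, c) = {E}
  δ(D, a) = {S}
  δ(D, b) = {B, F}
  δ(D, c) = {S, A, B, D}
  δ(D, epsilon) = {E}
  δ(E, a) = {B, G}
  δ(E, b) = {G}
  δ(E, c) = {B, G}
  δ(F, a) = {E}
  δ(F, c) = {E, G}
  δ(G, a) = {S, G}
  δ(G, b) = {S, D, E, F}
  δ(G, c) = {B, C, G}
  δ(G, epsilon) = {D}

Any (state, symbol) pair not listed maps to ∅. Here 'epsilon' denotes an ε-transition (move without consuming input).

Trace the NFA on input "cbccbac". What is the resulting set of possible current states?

{S, A, B, C, D, E, F, G}

Start: ε-closure({S}) = {S, B, F}.
Read 'c': S→{S}, B→{B, C, E}, F→{E, G}; union {S, B, C, E, G}; ε-closure = {S, B, C, D, E, F, G}.
Read 'b': S→{E, G}, B→{S}, C→{A, F, G}, D→{B, F}, E→{G}, F→∅, G→{S, D, E, F}; now {S, A, B, D, E, F, G}.
Read 'c': S→{S}, A→{S, D}, B→{B, C, E}, D→{S, A, B, D}, E→{B, G}, F→{E, G}, G→{B, C, G}; union {S, A, B, C, D, E, G}; ε-closure = {S, A, B, C, D, E, F, G}.
Read 'c': S→{S}, A→{S, D}, B→{B, C, E}, C→{E}, D→{S, A, B, D}, E→{B, G}, F→{E, G}, G→{B, C, G}; union {S, A, B, C, D, E, G}; ε-closure = {S, A, B, C, D, E, F, G}.
Read 'b': S→{E, G}, A→{E}, B→{S}, C→{A, F, G}, D→{B, F}, E→{G}, F→∅, G→{S, D, E, F}; now {S, A, B, D, E, F, G}.
Read 'a': S→{D}, A→{S, D, F}, B→{S, A, F, G}, D→{S}, E→{B, G}, F→{E}, G→{S, G}; now {S, A, B, D, E, F, G}.
Read 'c': S→{S}, A→{S, D}, B→{B, C, E}, D→{S, A, B, D}, E→{B, G}, F→{E, G}, G→{B, C, G}; union {S, A, B, C, D, E, G}; ε-closure = {S, A, B, C, D, E, F, G}.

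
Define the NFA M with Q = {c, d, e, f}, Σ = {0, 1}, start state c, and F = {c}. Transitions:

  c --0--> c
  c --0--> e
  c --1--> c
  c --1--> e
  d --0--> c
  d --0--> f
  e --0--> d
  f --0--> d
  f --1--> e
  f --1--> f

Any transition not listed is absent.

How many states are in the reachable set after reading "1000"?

4

Start in {c}.
Read '1': c→{c, e}; now {c, e}.
Read '0': c→{c, e}, e→{d}; now {c, d, e}.
Read '0': c→{c, e}, d→{c, f}, e→{d}; now {c, d, e, f}.
Read '0': c→{c, e}, d→{c, f}, e→{d}, f→{d}; now {c, d, e, f}.
That set has 4 states.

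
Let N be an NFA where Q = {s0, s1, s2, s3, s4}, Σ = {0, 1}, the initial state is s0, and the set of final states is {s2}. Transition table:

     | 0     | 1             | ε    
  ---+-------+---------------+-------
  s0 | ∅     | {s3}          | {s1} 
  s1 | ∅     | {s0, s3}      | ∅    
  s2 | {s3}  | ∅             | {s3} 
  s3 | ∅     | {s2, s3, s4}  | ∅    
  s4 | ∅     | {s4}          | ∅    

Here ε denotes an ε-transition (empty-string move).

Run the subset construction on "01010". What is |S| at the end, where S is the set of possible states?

0

Start: ε-closure({s0}) = {s0, s1}.
Read '0': {s0, s1} → ∅.
The set is empty and remains empty for the remaining 4 symbols.
That set has 0 states.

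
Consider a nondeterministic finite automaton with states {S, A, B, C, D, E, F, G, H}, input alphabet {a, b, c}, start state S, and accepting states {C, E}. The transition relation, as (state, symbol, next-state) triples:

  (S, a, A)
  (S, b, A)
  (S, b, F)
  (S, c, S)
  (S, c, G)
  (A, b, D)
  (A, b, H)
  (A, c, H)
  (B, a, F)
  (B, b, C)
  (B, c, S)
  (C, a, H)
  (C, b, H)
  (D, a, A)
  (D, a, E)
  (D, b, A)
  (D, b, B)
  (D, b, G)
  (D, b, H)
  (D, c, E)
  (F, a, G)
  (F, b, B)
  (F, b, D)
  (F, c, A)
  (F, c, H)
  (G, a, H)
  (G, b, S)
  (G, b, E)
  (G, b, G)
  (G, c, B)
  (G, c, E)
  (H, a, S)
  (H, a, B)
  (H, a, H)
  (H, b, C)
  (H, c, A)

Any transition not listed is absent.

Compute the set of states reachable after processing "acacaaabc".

{S, A, E, H}

Start in {S}.
Read 'a': S→{A}; now {A}.
Read 'c': A→{H}; now {H}.
Read 'a': H→{S, B, H}; now {S, B, H}.
Read 'c': S→{S, G}, B→{S}, H→{A}; now {S, A, G}.
Read 'a': S→{A}, A→∅, G→{H}; now {A, H}.
Read 'a': A→∅, H→{S, B, H}; now {S, B, H}.
Read 'a': S→{A}, B→{F}, H→{S, B, H}; now {S, A, B, F, H}.
Read 'b': S→{A, F}, A→{D, H}, B→{C}, F→{B, D}, H→{C}; now {A, B, C, D, F, H}.
Read 'c': A→{H}, B→{S}, C→∅, D→{E}, F→{A, H}, H→{A}; now {S, A, E, H}.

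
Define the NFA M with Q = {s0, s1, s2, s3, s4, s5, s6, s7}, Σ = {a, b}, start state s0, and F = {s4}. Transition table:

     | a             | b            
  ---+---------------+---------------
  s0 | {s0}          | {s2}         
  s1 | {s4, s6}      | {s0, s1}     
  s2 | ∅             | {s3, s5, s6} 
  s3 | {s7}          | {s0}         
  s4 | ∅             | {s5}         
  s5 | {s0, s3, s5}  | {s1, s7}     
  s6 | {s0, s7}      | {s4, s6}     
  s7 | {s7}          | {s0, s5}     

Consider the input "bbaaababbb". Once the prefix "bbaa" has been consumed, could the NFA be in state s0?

Start in {s0}.
Read 'b': s0→{s2}; now {s2}.
Read 'b': s2→{s3, s5, s6}; now {s3, s5, s6}.
Read 'a': s3→{s7}, s5→{s0, s3, s5}, s6→{s0, s7}; now {s0, s3, s5, s7}.
Read 'a': s0→{s0}, s3→{s7}, s5→{s0, s3, s5}, s7→{s7}; now {s0, s3, s5, s7}.
State s0 is in {s0, s3, s5, s7}.

Yes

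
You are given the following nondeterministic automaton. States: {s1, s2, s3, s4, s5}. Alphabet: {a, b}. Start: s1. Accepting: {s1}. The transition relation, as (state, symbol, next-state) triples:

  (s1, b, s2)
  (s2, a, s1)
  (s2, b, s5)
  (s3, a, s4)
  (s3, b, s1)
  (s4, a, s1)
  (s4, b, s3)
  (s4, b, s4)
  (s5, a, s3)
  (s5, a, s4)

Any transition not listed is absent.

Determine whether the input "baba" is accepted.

Start in {s1}.
Read 'b': {s1} → {s2}.
Read 'a': {s2} → {s1}.
Read 'b': {s1} → {s2}.
Read 'a': {s2} → {s1}.
The final set {s1} contains the accepting state s1.

Yes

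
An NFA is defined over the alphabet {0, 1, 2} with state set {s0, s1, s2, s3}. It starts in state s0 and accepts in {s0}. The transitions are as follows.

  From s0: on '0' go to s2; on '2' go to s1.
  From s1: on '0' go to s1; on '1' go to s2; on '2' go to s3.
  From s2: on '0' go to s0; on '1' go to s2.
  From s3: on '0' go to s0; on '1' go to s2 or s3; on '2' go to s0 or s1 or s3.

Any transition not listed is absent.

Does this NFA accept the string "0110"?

Yes

Start in {s0}.
Read '0': {s0} → {s2}.
Read '1': {s2} → {s2}.
Read '1': {s2} → {s2}.
Read '0': {s2} → {s0}.
The final set {s0} contains the accepting state s0.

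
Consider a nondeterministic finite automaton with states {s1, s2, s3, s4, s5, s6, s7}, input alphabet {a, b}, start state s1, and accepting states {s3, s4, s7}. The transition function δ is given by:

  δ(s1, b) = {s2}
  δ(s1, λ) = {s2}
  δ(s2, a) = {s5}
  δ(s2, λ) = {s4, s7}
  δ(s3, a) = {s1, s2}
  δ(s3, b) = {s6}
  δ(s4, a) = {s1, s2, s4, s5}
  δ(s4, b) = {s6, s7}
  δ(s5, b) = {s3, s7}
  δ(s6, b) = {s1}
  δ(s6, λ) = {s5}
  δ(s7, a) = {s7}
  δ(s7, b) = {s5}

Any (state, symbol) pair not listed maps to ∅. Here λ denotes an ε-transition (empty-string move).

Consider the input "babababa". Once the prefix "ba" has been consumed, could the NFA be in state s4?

Yes

Start: ε-closure({s1}) = {s1, s2, s4, s7}.
Read 'b': s1→{s2}, s2→∅, s4→{s6, s7}, s7→{s5}; union {s2, s5, s6, s7}; ε-closure = {s2, s4, s5, s6, s7}.
Read 'a': s2→{s5}, s4→{s1, s2, s4, s5}, s5→∅, s6→∅, s7→{s7}; now {s1, s2, s4, s5, s7}.
State s4 is in {s1, s2, s4, s5, s7}.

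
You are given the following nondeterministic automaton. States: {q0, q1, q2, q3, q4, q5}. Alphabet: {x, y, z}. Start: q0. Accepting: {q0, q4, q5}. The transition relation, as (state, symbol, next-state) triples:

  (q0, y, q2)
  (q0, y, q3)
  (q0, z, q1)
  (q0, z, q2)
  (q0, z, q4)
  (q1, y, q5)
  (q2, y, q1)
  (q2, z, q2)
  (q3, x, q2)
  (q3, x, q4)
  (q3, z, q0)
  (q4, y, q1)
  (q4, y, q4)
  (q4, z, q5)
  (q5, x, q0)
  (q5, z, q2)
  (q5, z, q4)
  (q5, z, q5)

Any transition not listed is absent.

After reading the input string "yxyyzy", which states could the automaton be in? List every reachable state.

{q1, q4}

Start in {q0}.
Read 'y': q0→{q2, q3}; now {q2, q3}.
Read 'x': q2→∅, q3→{q2, q4}; now {q2, q4}.
Read 'y': q2→{q1}, q4→{q1, q4}; now {q1, q4}.
Read 'y': q1→{q5}, q4→{q1, q4}; now {q1, q4, q5}.
Read 'z': q1→∅, q4→{q5}, q5→{q2, q4, q5}; now {q2, q4, q5}.
Read 'y': q2→{q1}, q4→{q1, q4}, q5→∅; now {q1, q4}.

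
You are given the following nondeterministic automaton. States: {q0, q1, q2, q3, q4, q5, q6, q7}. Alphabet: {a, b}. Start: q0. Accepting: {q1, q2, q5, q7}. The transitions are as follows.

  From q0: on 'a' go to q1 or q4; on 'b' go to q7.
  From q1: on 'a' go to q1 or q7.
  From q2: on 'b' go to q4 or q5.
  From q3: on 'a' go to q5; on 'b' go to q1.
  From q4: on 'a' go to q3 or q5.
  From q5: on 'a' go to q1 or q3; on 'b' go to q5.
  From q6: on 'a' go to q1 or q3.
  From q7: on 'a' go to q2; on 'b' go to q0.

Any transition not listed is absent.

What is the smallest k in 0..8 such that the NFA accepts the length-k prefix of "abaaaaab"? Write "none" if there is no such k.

1

Start in {q0}.
Read 'a': q0→{q1, q4}; now {q1, q4}.
None of the earlier sets intersect F, but {q1, q4} does.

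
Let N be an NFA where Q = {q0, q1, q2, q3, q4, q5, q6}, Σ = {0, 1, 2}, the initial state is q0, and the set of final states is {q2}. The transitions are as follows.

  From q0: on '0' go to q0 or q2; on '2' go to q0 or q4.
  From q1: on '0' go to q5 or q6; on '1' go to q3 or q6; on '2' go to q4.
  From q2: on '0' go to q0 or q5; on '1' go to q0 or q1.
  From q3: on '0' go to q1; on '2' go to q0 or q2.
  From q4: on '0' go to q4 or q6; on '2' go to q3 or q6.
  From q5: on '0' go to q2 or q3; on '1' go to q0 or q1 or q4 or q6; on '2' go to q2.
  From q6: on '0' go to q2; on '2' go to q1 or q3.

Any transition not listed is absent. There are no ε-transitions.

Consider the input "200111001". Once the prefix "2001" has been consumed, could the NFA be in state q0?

Yes

Start in {q0}.
Read '2': {q0} → {q0, q4}.
Read '0': {q0, q4} → {q0, q2, q4, q6}.
Read '0': {q0, q2, q4, q6} → {q0, q2, q4, q5, q6}.
Read '1': {q0, q2, q4, q5, q6} → {q0, q1, q4, q6}.
State q0 is in {q0, q1, q4, q6}.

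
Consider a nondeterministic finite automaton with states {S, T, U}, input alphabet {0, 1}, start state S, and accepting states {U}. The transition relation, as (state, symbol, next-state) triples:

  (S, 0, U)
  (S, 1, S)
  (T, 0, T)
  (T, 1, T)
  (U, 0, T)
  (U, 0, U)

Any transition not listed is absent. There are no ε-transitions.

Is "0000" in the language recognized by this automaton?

Start in {S}.
Read '0': S→{U}; now {U}.
Read '0': U→{T, U}; now {T, U}.
Read '0': T→{T}, U→{T, U}; now {T, U}.
Read '0': T→{T}, U→{T, U}; now {T, U}.
The final set {T, U} contains the accepting state U.

Yes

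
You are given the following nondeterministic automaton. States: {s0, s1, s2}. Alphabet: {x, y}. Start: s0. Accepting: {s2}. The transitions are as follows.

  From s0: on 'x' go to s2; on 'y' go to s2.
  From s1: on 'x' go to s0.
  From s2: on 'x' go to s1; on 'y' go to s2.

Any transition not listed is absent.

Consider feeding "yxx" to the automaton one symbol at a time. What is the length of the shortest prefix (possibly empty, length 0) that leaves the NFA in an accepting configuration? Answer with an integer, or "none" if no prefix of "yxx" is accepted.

1

Start in {s0}.
Read 'y': {s0} → {s2}.
None of the earlier sets intersect F, but {s2} does.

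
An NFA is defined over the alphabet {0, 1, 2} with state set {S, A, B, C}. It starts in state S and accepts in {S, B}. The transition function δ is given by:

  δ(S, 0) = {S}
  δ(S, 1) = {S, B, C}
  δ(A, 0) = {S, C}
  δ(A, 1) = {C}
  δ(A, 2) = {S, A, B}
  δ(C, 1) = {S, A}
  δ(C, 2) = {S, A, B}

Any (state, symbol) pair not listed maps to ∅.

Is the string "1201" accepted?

Yes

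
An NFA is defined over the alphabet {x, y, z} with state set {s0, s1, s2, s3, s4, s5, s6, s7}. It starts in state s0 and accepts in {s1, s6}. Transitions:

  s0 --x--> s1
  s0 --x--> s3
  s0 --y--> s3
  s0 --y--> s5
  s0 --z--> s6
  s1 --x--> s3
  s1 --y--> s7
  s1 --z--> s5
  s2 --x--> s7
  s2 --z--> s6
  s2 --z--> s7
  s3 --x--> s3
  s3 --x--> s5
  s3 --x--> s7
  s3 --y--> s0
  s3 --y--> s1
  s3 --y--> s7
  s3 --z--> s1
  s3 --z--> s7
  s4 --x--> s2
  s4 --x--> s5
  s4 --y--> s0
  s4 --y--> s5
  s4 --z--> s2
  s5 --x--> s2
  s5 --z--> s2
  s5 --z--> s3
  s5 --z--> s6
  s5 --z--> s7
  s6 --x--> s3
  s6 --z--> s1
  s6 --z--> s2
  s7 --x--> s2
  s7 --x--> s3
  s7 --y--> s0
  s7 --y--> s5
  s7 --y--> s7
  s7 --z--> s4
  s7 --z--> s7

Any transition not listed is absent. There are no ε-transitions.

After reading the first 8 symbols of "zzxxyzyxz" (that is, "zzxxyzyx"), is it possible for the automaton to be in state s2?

Yes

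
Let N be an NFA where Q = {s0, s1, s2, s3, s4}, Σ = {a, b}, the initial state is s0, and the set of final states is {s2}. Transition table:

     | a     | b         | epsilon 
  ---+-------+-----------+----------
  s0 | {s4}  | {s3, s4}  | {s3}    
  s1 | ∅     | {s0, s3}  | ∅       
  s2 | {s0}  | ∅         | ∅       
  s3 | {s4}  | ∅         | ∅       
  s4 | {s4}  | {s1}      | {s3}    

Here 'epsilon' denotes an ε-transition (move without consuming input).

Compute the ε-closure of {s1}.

{s1}

Begin with {s1}.
No ε-moves leave this set, so the closure equals the set itself.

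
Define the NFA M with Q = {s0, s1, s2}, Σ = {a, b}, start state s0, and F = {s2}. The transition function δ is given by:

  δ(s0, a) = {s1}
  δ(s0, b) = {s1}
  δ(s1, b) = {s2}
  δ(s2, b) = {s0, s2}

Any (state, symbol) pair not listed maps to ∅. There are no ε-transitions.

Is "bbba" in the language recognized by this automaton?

Start in {s0}.
Read 'b': {s0} → {s1}.
Read 'b': {s1} → {s2}.
Read 'b': {s2} → {s0, s2}.
Read 'a': {s0, s2} → {s1}.
The final set {s1} contains no accepting state.

No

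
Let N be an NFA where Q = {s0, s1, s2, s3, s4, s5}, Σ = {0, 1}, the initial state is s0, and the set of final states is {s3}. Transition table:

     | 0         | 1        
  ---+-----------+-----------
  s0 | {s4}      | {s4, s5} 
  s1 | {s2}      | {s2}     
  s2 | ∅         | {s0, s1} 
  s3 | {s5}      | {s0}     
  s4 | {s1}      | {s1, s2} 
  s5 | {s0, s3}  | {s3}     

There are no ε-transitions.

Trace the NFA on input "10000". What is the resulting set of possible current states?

{s2, s4, s5}

Start in {s0}.
Read '1': s0→{s4, s5}; now {s4, s5}.
Read '0': s4→{s1}, s5→{s0, s3}; now {s0, s1, s3}.
Read '0': s0→{s4}, s1→{s2}, s3→{s5}; now {s2, s4, s5}.
Read '0': s2→∅, s4→{s1}, s5→{s0, s3}; now {s0, s1, s3}.
Read '0': s0→{s4}, s1→{s2}, s3→{s5}; now {s2, s4, s5}.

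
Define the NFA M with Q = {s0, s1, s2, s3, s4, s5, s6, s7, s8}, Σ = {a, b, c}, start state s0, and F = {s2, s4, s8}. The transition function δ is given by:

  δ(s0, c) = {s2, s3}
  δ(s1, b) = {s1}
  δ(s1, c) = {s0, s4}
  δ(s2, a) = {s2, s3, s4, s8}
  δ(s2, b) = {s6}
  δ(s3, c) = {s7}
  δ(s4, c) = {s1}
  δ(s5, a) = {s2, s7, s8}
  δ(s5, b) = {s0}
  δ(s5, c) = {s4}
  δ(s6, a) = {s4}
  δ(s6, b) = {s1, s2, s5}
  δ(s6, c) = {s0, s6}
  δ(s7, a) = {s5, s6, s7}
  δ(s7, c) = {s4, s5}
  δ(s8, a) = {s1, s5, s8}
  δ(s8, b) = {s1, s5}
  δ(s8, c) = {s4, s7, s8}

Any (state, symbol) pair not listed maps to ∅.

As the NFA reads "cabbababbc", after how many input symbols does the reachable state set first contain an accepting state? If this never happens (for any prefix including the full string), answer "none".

1

Start in {s0}.
Read 'c': {s0} → {s2, s3}.
None of the earlier sets intersect F, but {s2, s3} does.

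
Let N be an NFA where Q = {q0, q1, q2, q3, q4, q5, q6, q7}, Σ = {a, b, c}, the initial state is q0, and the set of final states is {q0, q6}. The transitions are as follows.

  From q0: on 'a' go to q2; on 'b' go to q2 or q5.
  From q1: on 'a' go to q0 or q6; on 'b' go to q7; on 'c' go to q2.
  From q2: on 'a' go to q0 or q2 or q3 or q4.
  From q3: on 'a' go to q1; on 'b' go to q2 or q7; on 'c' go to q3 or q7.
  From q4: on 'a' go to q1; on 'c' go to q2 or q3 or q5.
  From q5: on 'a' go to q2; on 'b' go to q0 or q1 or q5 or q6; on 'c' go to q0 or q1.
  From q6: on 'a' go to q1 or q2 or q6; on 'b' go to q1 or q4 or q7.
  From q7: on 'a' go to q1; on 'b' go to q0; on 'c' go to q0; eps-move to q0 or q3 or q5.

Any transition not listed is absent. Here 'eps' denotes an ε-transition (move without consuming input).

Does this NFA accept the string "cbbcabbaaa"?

No

Start in {q0}.
Read 'c': q0→∅; now ∅.
The set is empty and remains empty for the remaining 9 symbols.
The final set ∅ contains no accepting state.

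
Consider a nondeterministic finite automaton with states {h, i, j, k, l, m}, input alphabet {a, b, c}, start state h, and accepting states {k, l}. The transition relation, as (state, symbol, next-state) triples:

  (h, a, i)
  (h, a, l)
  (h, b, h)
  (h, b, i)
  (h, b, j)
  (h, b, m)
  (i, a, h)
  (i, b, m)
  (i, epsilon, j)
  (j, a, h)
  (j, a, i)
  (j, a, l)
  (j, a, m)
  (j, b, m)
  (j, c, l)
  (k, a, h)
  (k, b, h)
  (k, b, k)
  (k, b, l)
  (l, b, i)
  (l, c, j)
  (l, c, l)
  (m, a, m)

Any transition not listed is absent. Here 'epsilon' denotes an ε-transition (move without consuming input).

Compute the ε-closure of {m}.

{m}

Begin with {m}.
No ε-moves leave this set, so the closure equals the set itself.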